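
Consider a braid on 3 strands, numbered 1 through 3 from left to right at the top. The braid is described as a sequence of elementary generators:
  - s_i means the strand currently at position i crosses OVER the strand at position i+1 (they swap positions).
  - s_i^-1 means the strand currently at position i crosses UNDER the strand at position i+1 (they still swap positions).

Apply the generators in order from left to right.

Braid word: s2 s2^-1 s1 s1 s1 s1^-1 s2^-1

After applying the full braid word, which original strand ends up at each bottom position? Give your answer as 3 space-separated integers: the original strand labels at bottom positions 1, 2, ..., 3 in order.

Gen 1 (s2): strand 2 crosses over strand 3. Perm now: [1 3 2]
Gen 2 (s2^-1): strand 3 crosses under strand 2. Perm now: [1 2 3]
Gen 3 (s1): strand 1 crosses over strand 2. Perm now: [2 1 3]
Gen 4 (s1): strand 2 crosses over strand 1. Perm now: [1 2 3]
Gen 5 (s1): strand 1 crosses over strand 2. Perm now: [2 1 3]
Gen 6 (s1^-1): strand 2 crosses under strand 1. Perm now: [1 2 3]
Gen 7 (s2^-1): strand 2 crosses under strand 3. Perm now: [1 3 2]

Answer: 1 3 2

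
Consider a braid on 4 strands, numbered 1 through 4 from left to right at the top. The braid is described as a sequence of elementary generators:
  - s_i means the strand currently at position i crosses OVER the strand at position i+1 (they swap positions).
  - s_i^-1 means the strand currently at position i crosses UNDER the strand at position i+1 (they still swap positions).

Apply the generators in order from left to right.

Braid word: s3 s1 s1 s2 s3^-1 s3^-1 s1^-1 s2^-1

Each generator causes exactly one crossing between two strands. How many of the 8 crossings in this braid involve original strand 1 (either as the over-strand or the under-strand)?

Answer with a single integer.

Answer: 4

Derivation:
Gen 1: crossing 3x4. Involves strand 1? no. Count so far: 0
Gen 2: crossing 1x2. Involves strand 1? yes. Count so far: 1
Gen 3: crossing 2x1. Involves strand 1? yes. Count so far: 2
Gen 4: crossing 2x4. Involves strand 1? no. Count so far: 2
Gen 5: crossing 2x3. Involves strand 1? no. Count so far: 2
Gen 6: crossing 3x2. Involves strand 1? no. Count so far: 2
Gen 7: crossing 1x4. Involves strand 1? yes. Count so far: 3
Gen 8: crossing 1x2. Involves strand 1? yes. Count so far: 4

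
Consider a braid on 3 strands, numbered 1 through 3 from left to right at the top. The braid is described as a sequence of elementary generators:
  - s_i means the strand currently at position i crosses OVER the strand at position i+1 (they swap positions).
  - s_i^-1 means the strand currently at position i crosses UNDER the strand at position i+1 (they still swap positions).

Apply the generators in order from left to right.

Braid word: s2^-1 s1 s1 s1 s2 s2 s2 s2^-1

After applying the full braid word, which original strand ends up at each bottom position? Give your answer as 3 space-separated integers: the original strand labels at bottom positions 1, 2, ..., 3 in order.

Gen 1 (s2^-1): strand 2 crosses under strand 3. Perm now: [1 3 2]
Gen 2 (s1): strand 1 crosses over strand 3. Perm now: [3 1 2]
Gen 3 (s1): strand 3 crosses over strand 1. Perm now: [1 3 2]
Gen 4 (s1): strand 1 crosses over strand 3. Perm now: [3 1 2]
Gen 5 (s2): strand 1 crosses over strand 2. Perm now: [3 2 1]
Gen 6 (s2): strand 2 crosses over strand 1. Perm now: [3 1 2]
Gen 7 (s2): strand 1 crosses over strand 2. Perm now: [3 2 1]
Gen 8 (s2^-1): strand 2 crosses under strand 1. Perm now: [3 1 2]

Answer: 3 1 2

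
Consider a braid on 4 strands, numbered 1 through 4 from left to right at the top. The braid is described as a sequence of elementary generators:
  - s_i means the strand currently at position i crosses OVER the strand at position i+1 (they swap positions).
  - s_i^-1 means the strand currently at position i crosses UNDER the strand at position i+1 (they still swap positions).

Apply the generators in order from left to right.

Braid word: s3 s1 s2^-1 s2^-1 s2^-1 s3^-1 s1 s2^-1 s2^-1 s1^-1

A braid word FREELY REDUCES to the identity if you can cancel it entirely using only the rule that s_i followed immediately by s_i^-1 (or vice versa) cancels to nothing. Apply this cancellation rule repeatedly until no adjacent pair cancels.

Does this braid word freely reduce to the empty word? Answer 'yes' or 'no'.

Answer: no

Derivation:
Gen 1 (s3): push. Stack: [s3]
Gen 2 (s1): push. Stack: [s3 s1]
Gen 3 (s2^-1): push. Stack: [s3 s1 s2^-1]
Gen 4 (s2^-1): push. Stack: [s3 s1 s2^-1 s2^-1]
Gen 5 (s2^-1): push. Stack: [s3 s1 s2^-1 s2^-1 s2^-1]
Gen 6 (s3^-1): push. Stack: [s3 s1 s2^-1 s2^-1 s2^-1 s3^-1]
Gen 7 (s1): push. Stack: [s3 s1 s2^-1 s2^-1 s2^-1 s3^-1 s1]
Gen 8 (s2^-1): push. Stack: [s3 s1 s2^-1 s2^-1 s2^-1 s3^-1 s1 s2^-1]
Gen 9 (s2^-1): push. Stack: [s3 s1 s2^-1 s2^-1 s2^-1 s3^-1 s1 s2^-1 s2^-1]
Gen 10 (s1^-1): push. Stack: [s3 s1 s2^-1 s2^-1 s2^-1 s3^-1 s1 s2^-1 s2^-1 s1^-1]
Reduced word: s3 s1 s2^-1 s2^-1 s2^-1 s3^-1 s1 s2^-1 s2^-1 s1^-1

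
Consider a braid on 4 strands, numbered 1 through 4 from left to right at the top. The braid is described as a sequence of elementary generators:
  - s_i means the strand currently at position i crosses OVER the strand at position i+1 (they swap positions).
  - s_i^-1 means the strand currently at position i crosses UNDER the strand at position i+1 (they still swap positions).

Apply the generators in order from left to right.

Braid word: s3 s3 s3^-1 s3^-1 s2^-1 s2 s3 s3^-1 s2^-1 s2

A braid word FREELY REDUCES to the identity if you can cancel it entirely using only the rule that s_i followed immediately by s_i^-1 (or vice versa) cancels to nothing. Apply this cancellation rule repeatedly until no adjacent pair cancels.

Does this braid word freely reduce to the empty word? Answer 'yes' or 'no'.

Answer: yes

Derivation:
Gen 1 (s3): push. Stack: [s3]
Gen 2 (s3): push. Stack: [s3 s3]
Gen 3 (s3^-1): cancels prior s3. Stack: [s3]
Gen 4 (s3^-1): cancels prior s3. Stack: []
Gen 5 (s2^-1): push. Stack: [s2^-1]
Gen 6 (s2): cancels prior s2^-1. Stack: []
Gen 7 (s3): push. Stack: [s3]
Gen 8 (s3^-1): cancels prior s3. Stack: []
Gen 9 (s2^-1): push. Stack: [s2^-1]
Gen 10 (s2): cancels prior s2^-1. Stack: []
Reduced word: (empty)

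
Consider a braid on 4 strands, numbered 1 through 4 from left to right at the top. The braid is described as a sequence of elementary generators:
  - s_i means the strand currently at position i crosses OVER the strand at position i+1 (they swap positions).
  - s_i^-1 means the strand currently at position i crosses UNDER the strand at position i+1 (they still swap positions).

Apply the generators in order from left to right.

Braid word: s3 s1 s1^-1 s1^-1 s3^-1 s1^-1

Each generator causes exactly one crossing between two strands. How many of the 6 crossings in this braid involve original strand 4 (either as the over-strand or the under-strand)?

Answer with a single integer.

Answer: 2

Derivation:
Gen 1: crossing 3x4. Involves strand 4? yes. Count so far: 1
Gen 2: crossing 1x2. Involves strand 4? no. Count so far: 1
Gen 3: crossing 2x1. Involves strand 4? no. Count so far: 1
Gen 4: crossing 1x2. Involves strand 4? no. Count so far: 1
Gen 5: crossing 4x3. Involves strand 4? yes. Count so far: 2
Gen 6: crossing 2x1. Involves strand 4? no. Count so far: 2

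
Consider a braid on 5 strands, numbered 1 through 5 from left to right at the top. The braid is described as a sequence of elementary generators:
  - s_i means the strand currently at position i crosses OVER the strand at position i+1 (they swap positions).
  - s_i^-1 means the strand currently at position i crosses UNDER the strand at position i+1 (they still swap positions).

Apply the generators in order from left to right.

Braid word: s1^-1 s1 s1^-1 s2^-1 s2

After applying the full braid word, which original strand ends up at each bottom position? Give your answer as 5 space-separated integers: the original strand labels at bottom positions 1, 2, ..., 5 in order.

Answer: 2 1 3 4 5

Derivation:
Gen 1 (s1^-1): strand 1 crosses under strand 2. Perm now: [2 1 3 4 5]
Gen 2 (s1): strand 2 crosses over strand 1. Perm now: [1 2 3 4 5]
Gen 3 (s1^-1): strand 1 crosses under strand 2. Perm now: [2 1 3 4 5]
Gen 4 (s2^-1): strand 1 crosses under strand 3. Perm now: [2 3 1 4 5]
Gen 5 (s2): strand 3 crosses over strand 1. Perm now: [2 1 3 4 5]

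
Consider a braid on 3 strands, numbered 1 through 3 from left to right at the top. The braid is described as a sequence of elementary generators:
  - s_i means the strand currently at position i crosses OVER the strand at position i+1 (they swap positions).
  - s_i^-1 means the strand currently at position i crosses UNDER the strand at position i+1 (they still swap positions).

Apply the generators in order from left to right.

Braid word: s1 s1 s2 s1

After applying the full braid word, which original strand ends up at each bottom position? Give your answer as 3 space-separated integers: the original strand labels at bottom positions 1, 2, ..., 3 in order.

Answer: 3 1 2

Derivation:
Gen 1 (s1): strand 1 crosses over strand 2. Perm now: [2 1 3]
Gen 2 (s1): strand 2 crosses over strand 1. Perm now: [1 2 3]
Gen 3 (s2): strand 2 crosses over strand 3. Perm now: [1 3 2]
Gen 4 (s1): strand 1 crosses over strand 3. Perm now: [3 1 2]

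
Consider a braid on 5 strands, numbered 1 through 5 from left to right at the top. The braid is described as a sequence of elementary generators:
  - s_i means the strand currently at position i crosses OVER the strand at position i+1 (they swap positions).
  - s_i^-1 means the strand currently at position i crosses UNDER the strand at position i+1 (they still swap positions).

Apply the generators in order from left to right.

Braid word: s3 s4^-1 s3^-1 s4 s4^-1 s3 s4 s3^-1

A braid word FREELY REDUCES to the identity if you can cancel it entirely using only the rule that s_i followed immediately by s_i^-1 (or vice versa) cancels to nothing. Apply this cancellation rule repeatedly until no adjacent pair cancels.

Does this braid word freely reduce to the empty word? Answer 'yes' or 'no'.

Gen 1 (s3): push. Stack: [s3]
Gen 2 (s4^-1): push. Stack: [s3 s4^-1]
Gen 3 (s3^-1): push. Stack: [s3 s4^-1 s3^-1]
Gen 4 (s4): push. Stack: [s3 s4^-1 s3^-1 s4]
Gen 5 (s4^-1): cancels prior s4. Stack: [s3 s4^-1 s3^-1]
Gen 6 (s3): cancels prior s3^-1. Stack: [s3 s4^-1]
Gen 7 (s4): cancels prior s4^-1. Stack: [s3]
Gen 8 (s3^-1): cancels prior s3. Stack: []
Reduced word: (empty)

Answer: yes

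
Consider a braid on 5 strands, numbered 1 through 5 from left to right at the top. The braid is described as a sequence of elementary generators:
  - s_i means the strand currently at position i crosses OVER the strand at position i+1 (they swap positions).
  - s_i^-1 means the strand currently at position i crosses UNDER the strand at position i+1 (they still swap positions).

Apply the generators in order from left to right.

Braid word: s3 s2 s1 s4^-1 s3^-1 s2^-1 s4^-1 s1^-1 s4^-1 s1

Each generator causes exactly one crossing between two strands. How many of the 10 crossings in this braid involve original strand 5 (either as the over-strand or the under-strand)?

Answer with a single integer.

Gen 1: crossing 3x4. Involves strand 5? no. Count so far: 0
Gen 2: crossing 2x4. Involves strand 5? no. Count so far: 0
Gen 3: crossing 1x4. Involves strand 5? no. Count so far: 0
Gen 4: crossing 3x5. Involves strand 5? yes. Count so far: 1
Gen 5: crossing 2x5. Involves strand 5? yes. Count so far: 2
Gen 6: crossing 1x5. Involves strand 5? yes. Count so far: 3
Gen 7: crossing 2x3. Involves strand 5? no. Count so far: 3
Gen 8: crossing 4x5. Involves strand 5? yes. Count so far: 4
Gen 9: crossing 3x2. Involves strand 5? no. Count so far: 4
Gen 10: crossing 5x4. Involves strand 5? yes. Count so far: 5

Answer: 5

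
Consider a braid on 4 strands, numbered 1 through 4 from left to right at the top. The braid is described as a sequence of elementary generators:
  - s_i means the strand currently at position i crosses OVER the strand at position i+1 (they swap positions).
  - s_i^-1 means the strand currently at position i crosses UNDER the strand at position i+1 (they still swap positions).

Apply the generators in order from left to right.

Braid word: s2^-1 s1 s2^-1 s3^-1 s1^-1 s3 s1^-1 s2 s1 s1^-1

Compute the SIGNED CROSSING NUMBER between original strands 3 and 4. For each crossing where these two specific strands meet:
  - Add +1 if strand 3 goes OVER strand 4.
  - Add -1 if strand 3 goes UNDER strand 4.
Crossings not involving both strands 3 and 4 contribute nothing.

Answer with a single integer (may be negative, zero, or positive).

Gen 1: crossing 2x3. Both 3&4? no. Sum: 0
Gen 2: crossing 1x3. Both 3&4? no. Sum: 0
Gen 3: crossing 1x2. Both 3&4? no. Sum: 0
Gen 4: crossing 1x4. Both 3&4? no. Sum: 0
Gen 5: crossing 3x2. Both 3&4? no. Sum: 0
Gen 6: crossing 4x1. Both 3&4? no. Sum: 0
Gen 7: crossing 2x3. Both 3&4? no. Sum: 0
Gen 8: crossing 2x1. Both 3&4? no. Sum: 0
Gen 9: crossing 3x1. Both 3&4? no. Sum: 0
Gen 10: crossing 1x3. Both 3&4? no. Sum: 0

Answer: 0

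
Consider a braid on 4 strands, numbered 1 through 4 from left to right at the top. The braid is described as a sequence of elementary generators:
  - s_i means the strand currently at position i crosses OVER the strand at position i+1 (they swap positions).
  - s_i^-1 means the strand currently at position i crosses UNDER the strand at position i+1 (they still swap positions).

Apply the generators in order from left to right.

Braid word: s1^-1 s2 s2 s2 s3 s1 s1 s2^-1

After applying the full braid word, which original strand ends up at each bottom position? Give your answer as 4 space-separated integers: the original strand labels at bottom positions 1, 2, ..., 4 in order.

Gen 1 (s1^-1): strand 1 crosses under strand 2. Perm now: [2 1 3 4]
Gen 2 (s2): strand 1 crosses over strand 3. Perm now: [2 3 1 4]
Gen 3 (s2): strand 3 crosses over strand 1. Perm now: [2 1 3 4]
Gen 4 (s2): strand 1 crosses over strand 3. Perm now: [2 3 1 4]
Gen 5 (s3): strand 1 crosses over strand 4. Perm now: [2 3 4 1]
Gen 6 (s1): strand 2 crosses over strand 3. Perm now: [3 2 4 1]
Gen 7 (s1): strand 3 crosses over strand 2. Perm now: [2 3 4 1]
Gen 8 (s2^-1): strand 3 crosses under strand 4. Perm now: [2 4 3 1]

Answer: 2 4 3 1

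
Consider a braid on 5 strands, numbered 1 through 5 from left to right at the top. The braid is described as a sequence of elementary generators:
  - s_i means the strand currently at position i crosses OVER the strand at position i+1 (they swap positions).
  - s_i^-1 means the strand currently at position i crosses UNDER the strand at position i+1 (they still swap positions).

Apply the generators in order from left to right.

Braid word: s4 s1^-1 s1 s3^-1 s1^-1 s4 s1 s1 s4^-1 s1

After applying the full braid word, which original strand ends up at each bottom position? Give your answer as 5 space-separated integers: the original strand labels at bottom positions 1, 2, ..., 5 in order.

Gen 1 (s4): strand 4 crosses over strand 5. Perm now: [1 2 3 5 4]
Gen 2 (s1^-1): strand 1 crosses under strand 2. Perm now: [2 1 3 5 4]
Gen 3 (s1): strand 2 crosses over strand 1. Perm now: [1 2 3 5 4]
Gen 4 (s3^-1): strand 3 crosses under strand 5. Perm now: [1 2 5 3 4]
Gen 5 (s1^-1): strand 1 crosses under strand 2. Perm now: [2 1 5 3 4]
Gen 6 (s4): strand 3 crosses over strand 4. Perm now: [2 1 5 4 3]
Gen 7 (s1): strand 2 crosses over strand 1. Perm now: [1 2 5 4 3]
Gen 8 (s1): strand 1 crosses over strand 2. Perm now: [2 1 5 4 3]
Gen 9 (s4^-1): strand 4 crosses under strand 3. Perm now: [2 1 5 3 4]
Gen 10 (s1): strand 2 crosses over strand 1. Perm now: [1 2 5 3 4]

Answer: 1 2 5 3 4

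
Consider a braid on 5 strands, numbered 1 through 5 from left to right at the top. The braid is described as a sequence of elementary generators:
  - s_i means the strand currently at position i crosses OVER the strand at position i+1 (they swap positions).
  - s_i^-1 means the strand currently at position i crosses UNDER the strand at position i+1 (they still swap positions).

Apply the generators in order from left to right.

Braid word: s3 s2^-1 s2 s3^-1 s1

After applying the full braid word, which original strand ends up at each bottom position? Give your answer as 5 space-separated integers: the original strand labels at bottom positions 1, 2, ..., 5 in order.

Answer: 2 1 3 4 5

Derivation:
Gen 1 (s3): strand 3 crosses over strand 4. Perm now: [1 2 4 3 5]
Gen 2 (s2^-1): strand 2 crosses under strand 4. Perm now: [1 4 2 3 5]
Gen 3 (s2): strand 4 crosses over strand 2. Perm now: [1 2 4 3 5]
Gen 4 (s3^-1): strand 4 crosses under strand 3. Perm now: [1 2 3 4 5]
Gen 5 (s1): strand 1 crosses over strand 2. Perm now: [2 1 3 4 5]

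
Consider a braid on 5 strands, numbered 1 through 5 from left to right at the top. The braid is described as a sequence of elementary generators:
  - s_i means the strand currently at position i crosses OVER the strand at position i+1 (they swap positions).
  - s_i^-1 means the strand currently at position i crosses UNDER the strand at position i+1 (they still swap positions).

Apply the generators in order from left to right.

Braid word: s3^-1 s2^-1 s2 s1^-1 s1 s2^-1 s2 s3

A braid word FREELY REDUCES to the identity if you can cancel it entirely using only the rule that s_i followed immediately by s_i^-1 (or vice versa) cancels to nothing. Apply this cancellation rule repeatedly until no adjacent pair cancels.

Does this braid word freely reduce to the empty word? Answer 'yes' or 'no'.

Gen 1 (s3^-1): push. Stack: [s3^-1]
Gen 2 (s2^-1): push. Stack: [s3^-1 s2^-1]
Gen 3 (s2): cancels prior s2^-1. Stack: [s3^-1]
Gen 4 (s1^-1): push. Stack: [s3^-1 s1^-1]
Gen 5 (s1): cancels prior s1^-1. Stack: [s3^-1]
Gen 6 (s2^-1): push. Stack: [s3^-1 s2^-1]
Gen 7 (s2): cancels prior s2^-1. Stack: [s3^-1]
Gen 8 (s3): cancels prior s3^-1. Stack: []
Reduced word: (empty)

Answer: yes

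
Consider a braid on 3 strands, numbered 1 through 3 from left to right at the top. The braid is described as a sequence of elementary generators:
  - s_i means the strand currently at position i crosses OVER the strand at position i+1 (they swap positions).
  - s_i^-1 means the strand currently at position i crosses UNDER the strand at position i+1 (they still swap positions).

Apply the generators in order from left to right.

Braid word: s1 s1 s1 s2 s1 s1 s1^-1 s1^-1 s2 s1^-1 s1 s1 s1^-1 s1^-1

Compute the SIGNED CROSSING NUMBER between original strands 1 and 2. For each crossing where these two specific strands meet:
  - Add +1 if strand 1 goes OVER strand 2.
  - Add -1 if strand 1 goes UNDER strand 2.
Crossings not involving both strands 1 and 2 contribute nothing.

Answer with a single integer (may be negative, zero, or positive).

Answer: 2

Derivation:
Gen 1: 1 over 2. Both 1&2? yes. Contrib: +1. Sum: 1
Gen 2: 2 over 1. Both 1&2? yes. Contrib: -1. Sum: 0
Gen 3: 1 over 2. Both 1&2? yes. Contrib: +1. Sum: 1
Gen 4: crossing 1x3. Both 1&2? no. Sum: 1
Gen 5: crossing 2x3. Both 1&2? no. Sum: 1
Gen 6: crossing 3x2. Both 1&2? no. Sum: 1
Gen 7: crossing 2x3. Both 1&2? no. Sum: 1
Gen 8: crossing 3x2. Both 1&2? no. Sum: 1
Gen 9: crossing 3x1. Both 1&2? no. Sum: 1
Gen 10: 2 under 1. Both 1&2? yes. Contrib: +1. Sum: 2
Gen 11: 1 over 2. Both 1&2? yes. Contrib: +1. Sum: 3
Gen 12: 2 over 1. Both 1&2? yes. Contrib: -1. Sum: 2
Gen 13: 1 under 2. Both 1&2? yes. Contrib: -1. Sum: 1
Gen 14: 2 under 1. Both 1&2? yes. Contrib: +1. Sum: 2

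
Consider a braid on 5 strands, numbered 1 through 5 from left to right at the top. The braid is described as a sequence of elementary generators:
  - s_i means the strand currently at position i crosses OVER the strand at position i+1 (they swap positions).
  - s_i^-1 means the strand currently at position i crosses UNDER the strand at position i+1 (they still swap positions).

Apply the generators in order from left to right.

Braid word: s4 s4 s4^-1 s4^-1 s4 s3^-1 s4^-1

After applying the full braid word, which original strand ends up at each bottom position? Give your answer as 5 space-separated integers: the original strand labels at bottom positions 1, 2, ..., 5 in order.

Answer: 1 2 5 4 3

Derivation:
Gen 1 (s4): strand 4 crosses over strand 5. Perm now: [1 2 3 5 4]
Gen 2 (s4): strand 5 crosses over strand 4. Perm now: [1 2 3 4 5]
Gen 3 (s4^-1): strand 4 crosses under strand 5. Perm now: [1 2 3 5 4]
Gen 4 (s4^-1): strand 5 crosses under strand 4. Perm now: [1 2 3 4 5]
Gen 5 (s4): strand 4 crosses over strand 5. Perm now: [1 2 3 5 4]
Gen 6 (s3^-1): strand 3 crosses under strand 5. Perm now: [1 2 5 3 4]
Gen 7 (s4^-1): strand 3 crosses under strand 4. Perm now: [1 2 5 4 3]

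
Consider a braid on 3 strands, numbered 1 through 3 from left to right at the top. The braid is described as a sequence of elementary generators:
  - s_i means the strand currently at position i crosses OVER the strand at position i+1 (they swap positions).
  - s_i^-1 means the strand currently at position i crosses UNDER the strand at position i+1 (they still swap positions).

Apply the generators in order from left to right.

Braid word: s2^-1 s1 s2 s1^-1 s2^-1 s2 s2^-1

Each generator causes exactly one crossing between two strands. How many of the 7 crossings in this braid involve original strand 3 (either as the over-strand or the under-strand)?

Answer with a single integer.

Gen 1: crossing 2x3. Involves strand 3? yes. Count so far: 1
Gen 2: crossing 1x3. Involves strand 3? yes. Count so far: 2
Gen 3: crossing 1x2. Involves strand 3? no. Count so far: 2
Gen 4: crossing 3x2. Involves strand 3? yes. Count so far: 3
Gen 5: crossing 3x1. Involves strand 3? yes. Count so far: 4
Gen 6: crossing 1x3. Involves strand 3? yes. Count so far: 5
Gen 7: crossing 3x1. Involves strand 3? yes. Count so far: 6

Answer: 6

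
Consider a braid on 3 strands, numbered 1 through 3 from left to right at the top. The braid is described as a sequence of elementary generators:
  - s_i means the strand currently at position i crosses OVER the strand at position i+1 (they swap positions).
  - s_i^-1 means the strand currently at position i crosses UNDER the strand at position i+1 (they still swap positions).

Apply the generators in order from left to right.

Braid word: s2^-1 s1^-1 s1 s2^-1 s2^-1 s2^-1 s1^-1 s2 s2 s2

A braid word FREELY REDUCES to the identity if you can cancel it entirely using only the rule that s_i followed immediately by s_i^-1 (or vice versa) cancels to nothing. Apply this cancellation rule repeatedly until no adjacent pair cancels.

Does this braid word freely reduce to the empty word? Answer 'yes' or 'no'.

Answer: no

Derivation:
Gen 1 (s2^-1): push. Stack: [s2^-1]
Gen 2 (s1^-1): push. Stack: [s2^-1 s1^-1]
Gen 3 (s1): cancels prior s1^-1. Stack: [s2^-1]
Gen 4 (s2^-1): push. Stack: [s2^-1 s2^-1]
Gen 5 (s2^-1): push. Stack: [s2^-1 s2^-1 s2^-1]
Gen 6 (s2^-1): push. Stack: [s2^-1 s2^-1 s2^-1 s2^-1]
Gen 7 (s1^-1): push. Stack: [s2^-1 s2^-1 s2^-1 s2^-1 s1^-1]
Gen 8 (s2): push. Stack: [s2^-1 s2^-1 s2^-1 s2^-1 s1^-1 s2]
Gen 9 (s2): push. Stack: [s2^-1 s2^-1 s2^-1 s2^-1 s1^-1 s2 s2]
Gen 10 (s2): push. Stack: [s2^-1 s2^-1 s2^-1 s2^-1 s1^-1 s2 s2 s2]
Reduced word: s2^-1 s2^-1 s2^-1 s2^-1 s1^-1 s2 s2 s2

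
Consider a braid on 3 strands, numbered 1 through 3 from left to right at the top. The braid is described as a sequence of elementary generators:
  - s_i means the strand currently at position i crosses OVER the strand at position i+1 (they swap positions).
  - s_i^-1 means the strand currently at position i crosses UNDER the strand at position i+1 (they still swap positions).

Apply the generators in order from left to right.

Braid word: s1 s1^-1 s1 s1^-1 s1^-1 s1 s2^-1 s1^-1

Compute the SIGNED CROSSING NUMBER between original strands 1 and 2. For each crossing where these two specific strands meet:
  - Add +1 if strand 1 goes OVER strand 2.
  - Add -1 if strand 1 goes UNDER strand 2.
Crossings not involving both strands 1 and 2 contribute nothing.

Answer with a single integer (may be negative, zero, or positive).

Gen 1: 1 over 2. Both 1&2? yes. Contrib: +1. Sum: 1
Gen 2: 2 under 1. Both 1&2? yes. Contrib: +1. Sum: 2
Gen 3: 1 over 2. Both 1&2? yes. Contrib: +1. Sum: 3
Gen 4: 2 under 1. Both 1&2? yes. Contrib: +1. Sum: 4
Gen 5: 1 under 2. Both 1&2? yes. Contrib: -1. Sum: 3
Gen 6: 2 over 1. Both 1&2? yes. Contrib: -1. Sum: 2
Gen 7: crossing 2x3. Both 1&2? no. Sum: 2
Gen 8: crossing 1x3. Both 1&2? no. Sum: 2

Answer: 2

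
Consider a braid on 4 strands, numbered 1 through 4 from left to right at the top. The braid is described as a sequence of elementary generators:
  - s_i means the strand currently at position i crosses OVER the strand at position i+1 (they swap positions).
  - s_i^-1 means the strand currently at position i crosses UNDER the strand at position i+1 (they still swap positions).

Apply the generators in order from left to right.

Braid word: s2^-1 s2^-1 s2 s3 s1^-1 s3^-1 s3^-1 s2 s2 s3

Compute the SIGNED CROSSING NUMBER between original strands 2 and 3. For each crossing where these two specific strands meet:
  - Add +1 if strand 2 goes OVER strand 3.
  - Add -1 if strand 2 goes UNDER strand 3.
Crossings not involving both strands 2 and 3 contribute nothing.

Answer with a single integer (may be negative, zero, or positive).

Answer: 1

Derivation:
Gen 1: 2 under 3. Both 2&3? yes. Contrib: -1. Sum: -1
Gen 2: 3 under 2. Both 2&3? yes. Contrib: +1. Sum: 0
Gen 3: 2 over 3. Both 2&3? yes. Contrib: +1. Sum: 1
Gen 4: crossing 2x4. Both 2&3? no. Sum: 1
Gen 5: crossing 1x3. Both 2&3? no. Sum: 1
Gen 6: crossing 4x2. Both 2&3? no. Sum: 1
Gen 7: crossing 2x4. Both 2&3? no. Sum: 1
Gen 8: crossing 1x4. Both 2&3? no. Sum: 1
Gen 9: crossing 4x1. Both 2&3? no. Sum: 1
Gen 10: crossing 4x2. Both 2&3? no. Sum: 1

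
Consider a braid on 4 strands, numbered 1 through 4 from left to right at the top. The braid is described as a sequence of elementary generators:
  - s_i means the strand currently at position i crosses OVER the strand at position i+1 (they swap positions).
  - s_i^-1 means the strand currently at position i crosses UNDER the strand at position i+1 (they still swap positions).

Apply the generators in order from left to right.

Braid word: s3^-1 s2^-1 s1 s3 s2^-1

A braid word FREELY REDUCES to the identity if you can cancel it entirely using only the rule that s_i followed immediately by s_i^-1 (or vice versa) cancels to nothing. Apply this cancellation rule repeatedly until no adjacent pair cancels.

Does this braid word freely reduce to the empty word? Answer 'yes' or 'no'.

Answer: no

Derivation:
Gen 1 (s3^-1): push. Stack: [s3^-1]
Gen 2 (s2^-1): push. Stack: [s3^-1 s2^-1]
Gen 3 (s1): push. Stack: [s3^-1 s2^-1 s1]
Gen 4 (s3): push. Stack: [s3^-1 s2^-1 s1 s3]
Gen 5 (s2^-1): push. Stack: [s3^-1 s2^-1 s1 s3 s2^-1]
Reduced word: s3^-1 s2^-1 s1 s3 s2^-1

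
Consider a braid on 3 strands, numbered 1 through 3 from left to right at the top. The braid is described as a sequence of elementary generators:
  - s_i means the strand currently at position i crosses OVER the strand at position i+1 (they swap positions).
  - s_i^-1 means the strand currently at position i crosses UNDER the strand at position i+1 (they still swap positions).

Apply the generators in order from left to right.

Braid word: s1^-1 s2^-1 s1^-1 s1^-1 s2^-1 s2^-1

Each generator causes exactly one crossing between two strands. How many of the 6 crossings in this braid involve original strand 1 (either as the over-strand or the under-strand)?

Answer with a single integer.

Gen 1: crossing 1x2. Involves strand 1? yes. Count so far: 1
Gen 2: crossing 1x3. Involves strand 1? yes. Count so far: 2
Gen 3: crossing 2x3. Involves strand 1? no. Count so far: 2
Gen 4: crossing 3x2. Involves strand 1? no. Count so far: 2
Gen 5: crossing 3x1. Involves strand 1? yes. Count so far: 3
Gen 6: crossing 1x3. Involves strand 1? yes. Count so far: 4

Answer: 4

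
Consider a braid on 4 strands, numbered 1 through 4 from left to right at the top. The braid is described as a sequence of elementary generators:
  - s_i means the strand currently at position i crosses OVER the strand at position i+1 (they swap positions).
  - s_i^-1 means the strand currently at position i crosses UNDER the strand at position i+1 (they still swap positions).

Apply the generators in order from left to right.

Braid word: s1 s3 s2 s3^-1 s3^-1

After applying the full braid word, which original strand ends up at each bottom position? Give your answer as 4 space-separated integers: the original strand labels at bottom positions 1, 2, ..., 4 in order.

Gen 1 (s1): strand 1 crosses over strand 2. Perm now: [2 1 3 4]
Gen 2 (s3): strand 3 crosses over strand 4. Perm now: [2 1 4 3]
Gen 3 (s2): strand 1 crosses over strand 4. Perm now: [2 4 1 3]
Gen 4 (s3^-1): strand 1 crosses under strand 3. Perm now: [2 4 3 1]
Gen 5 (s3^-1): strand 3 crosses under strand 1. Perm now: [2 4 1 3]

Answer: 2 4 1 3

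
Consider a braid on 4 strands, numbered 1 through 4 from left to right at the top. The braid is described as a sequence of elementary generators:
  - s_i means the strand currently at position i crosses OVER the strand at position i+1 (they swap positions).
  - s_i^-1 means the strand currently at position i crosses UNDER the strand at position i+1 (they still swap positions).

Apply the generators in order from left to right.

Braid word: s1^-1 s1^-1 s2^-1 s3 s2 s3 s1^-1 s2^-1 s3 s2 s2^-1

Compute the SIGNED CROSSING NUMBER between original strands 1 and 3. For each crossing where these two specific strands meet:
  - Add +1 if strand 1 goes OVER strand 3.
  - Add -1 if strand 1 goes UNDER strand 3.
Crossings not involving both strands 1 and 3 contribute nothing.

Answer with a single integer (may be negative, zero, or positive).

Gen 1: crossing 1x2. Both 1&3? no. Sum: 0
Gen 2: crossing 2x1. Both 1&3? no. Sum: 0
Gen 3: crossing 2x3. Both 1&3? no. Sum: 0
Gen 4: crossing 2x4. Both 1&3? no. Sum: 0
Gen 5: crossing 3x4. Both 1&3? no. Sum: 0
Gen 6: crossing 3x2. Both 1&3? no. Sum: 0
Gen 7: crossing 1x4. Both 1&3? no. Sum: 0
Gen 8: crossing 1x2. Both 1&3? no. Sum: 0
Gen 9: 1 over 3. Both 1&3? yes. Contrib: +1. Sum: 1
Gen 10: crossing 2x3. Both 1&3? no. Sum: 1
Gen 11: crossing 3x2. Both 1&3? no. Sum: 1

Answer: 1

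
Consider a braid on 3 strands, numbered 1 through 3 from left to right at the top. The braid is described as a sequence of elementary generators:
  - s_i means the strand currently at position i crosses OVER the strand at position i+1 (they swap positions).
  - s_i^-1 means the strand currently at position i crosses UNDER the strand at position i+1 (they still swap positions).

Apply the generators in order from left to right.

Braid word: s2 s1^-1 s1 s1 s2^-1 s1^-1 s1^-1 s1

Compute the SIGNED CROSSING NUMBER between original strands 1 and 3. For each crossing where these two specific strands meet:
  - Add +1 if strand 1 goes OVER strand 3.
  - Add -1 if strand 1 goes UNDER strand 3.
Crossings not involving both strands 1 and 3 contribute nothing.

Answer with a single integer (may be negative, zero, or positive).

Gen 1: crossing 2x3. Both 1&3? no. Sum: 0
Gen 2: 1 under 3. Both 1&3? yes. Contrib: -1. Sum: -1
Gen 3: 3 over 1. Both 1&3? yes. Contrib: -1. Sum: -2
Gen 4: 1 over 3. Both 1&3? yes. Contrib: +1. Sum: -1
Gen 5: crossing 1x2. Both 1&3? no. Sum: -1
Gen 6: crossing 3x2. Both 1&3? no. Sum: -1
Gen 7: crossing 2x3. Both 1&3? no. Sum: -1
Gen 8: crossing 3x2. Both 1&3? no. Sum: -1

Answer: -1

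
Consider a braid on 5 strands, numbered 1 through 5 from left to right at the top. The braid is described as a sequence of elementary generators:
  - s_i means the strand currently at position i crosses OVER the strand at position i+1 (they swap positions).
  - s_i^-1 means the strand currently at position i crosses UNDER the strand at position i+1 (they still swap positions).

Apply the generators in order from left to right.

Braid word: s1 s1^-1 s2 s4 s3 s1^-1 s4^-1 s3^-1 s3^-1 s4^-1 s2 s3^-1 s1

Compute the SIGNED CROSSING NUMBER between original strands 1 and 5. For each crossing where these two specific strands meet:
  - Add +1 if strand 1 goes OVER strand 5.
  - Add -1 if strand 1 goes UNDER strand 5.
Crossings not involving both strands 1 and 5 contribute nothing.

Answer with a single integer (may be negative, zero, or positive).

Gen 1: crossing 1x2. Both 1&5? no. Sum: 0
Gen 2: crossing 2x1. Both 1&5? no. Sum: 0
Gen 3: crossing 2x3. Both 1&5? no. Sum: 0
Gen 4: crossing 4x5. Both 1&5? no. Sum: 0
Gen 5: crossing 2x5. Both 1&5? no. Sum: 0
Gen 6: crossing 1x3. Both 1&5? no. Sum: 0
Gen 7: crossing 2x4. Both 1&5? no. Sum: 0
Gen 8: crossing 5x4. Both 1&5? no. Sum: 0
Gen 9: crossing 4x5. Both 1&5? no. Sum: 0
Gen 10: crossing 4x2. Both 1&5? no. Sum: 0
Gen 11: 1 over 5. Both 1&5? yes. Contrib: +1. Sum: 1
Gen 12: crossing 1x2. Both 1&5? no. Sum: 1
Gen 13: crossing 3x5. Both 1&5? no. Sum: 1

Answer: 1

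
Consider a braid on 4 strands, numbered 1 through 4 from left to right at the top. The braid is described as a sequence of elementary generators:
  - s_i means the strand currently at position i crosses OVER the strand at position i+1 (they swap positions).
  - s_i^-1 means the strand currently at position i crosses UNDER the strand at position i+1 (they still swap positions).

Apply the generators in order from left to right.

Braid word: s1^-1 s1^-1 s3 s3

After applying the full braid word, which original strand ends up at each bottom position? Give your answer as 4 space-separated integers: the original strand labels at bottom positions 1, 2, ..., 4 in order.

Answer: 1 2 3 4

Derivation:
Gen 1 (s1^-1): strand 1 crosses under strand 2. Perm now: [2 1 3 4]
Gen 2 (s1^-1): strand 2 crosses under strand 1. Perm now: [1 2 3 4]
Gen 3 (s3): strand 3 crosses over strand 4. Perm now: [1 2 4 3]
Gen 4 (s3): strand 4 crosses over strand 3. Perm now: [1 2 3 4]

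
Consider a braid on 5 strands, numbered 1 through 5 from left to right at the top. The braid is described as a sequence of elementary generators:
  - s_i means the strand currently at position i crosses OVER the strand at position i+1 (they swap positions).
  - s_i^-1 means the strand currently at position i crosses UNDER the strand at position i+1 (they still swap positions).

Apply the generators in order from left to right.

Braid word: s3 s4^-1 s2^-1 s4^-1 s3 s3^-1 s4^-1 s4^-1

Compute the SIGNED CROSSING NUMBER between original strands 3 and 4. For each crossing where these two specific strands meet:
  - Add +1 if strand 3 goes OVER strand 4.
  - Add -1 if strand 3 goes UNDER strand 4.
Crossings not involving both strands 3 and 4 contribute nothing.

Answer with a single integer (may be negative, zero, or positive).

Answer: 1

Derivation:
Gen 1: 3 over 4. Both 3&4? yes. Contrib: +1. Sum: 1
Gen 2: crossing 3x5. Both 3&4? no. Sum: 1
Gen 3: crossing 2x4. Both 3&4? no. Sum: 1
Gen 4: crossing 5x3. Both 3&4? no. Sum: 1
Gen 5: crossing 2x3. Both 3&4? no. Sum: 1
Gen 6: crossing 3x2. Both 3&4? no. Sum: 1
Gen 7: crossing 3x5. Both 3&4? no. Sum: 1
Gen 8: crossing 5x3. Both 3&4? no. Sum: 1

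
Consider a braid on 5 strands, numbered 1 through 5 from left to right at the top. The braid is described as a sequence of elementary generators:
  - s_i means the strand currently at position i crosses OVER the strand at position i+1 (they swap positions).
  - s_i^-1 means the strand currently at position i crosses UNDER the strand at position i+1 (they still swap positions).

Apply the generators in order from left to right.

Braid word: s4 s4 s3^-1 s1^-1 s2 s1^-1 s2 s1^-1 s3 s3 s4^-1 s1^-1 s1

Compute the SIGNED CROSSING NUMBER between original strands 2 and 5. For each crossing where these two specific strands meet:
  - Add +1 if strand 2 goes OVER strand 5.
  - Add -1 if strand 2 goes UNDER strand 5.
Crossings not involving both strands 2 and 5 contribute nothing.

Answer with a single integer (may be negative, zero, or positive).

Answer: 0

Derivation:
Gen 1: crossing 4x5. Both 2&5? no. Sum: 0
Gen 2: crossing 5x4. Both 2&5? no. Sum: 0
Gen 3: crossing 3x4. Both 2&5? no. Sum: 0
Gen 4: crossing 1x2. Both 2&5? no. Sum: 0
Gen 5: crossing 1x4. Both 2&5? no. Sum: 0
Gen 6: crossing 2x4. Both 2&5? no. Sum: 0
Gen 7: crossing 2x1. Both 2&5? no. Sum: 0
Gen 8: crossing 4x1. Both 2&5? no. Sum: 0
Gen 9: crossing 2x3. Both 2&5? no. Sum: 0
Gen 10: crossing 3x2. Both 2&5? no. Sum: 0
Gen 11: crossing 3x5. Both 2&5? no. Sum: 0
Gen 12: crossing 1x4. Both 2&5? no. Sum: 0
Gen 13: crossing 4x1. Both 2&5? no. Sum: 0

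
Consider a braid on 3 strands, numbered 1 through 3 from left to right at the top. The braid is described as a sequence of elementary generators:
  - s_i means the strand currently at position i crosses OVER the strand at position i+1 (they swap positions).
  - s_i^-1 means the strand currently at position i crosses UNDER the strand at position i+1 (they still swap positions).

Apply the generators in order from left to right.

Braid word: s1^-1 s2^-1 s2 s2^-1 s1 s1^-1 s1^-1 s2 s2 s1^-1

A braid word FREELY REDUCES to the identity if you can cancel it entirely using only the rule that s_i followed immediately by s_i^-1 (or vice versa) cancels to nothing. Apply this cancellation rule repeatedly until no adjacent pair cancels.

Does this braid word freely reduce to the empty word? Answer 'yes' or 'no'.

Gen 1 (s1^-1): push. Stack: [s1^-1]
Gen 2 (s2^-1): push. Stack: [s1^-1 s2^-1]
Gen 3 (s2): cancels prior s2^-1. Stack: [s1^-1]
Gen 4 (s2^-1): push. Stack: [s1^-1 s2^-1]
Gen 5 (s1): push. Stack: [s1^-1 s2^-1 s1]
Gen 6 (s1^-1): cancels prior s1. Stack: [s1^-1 s2^-1]
Gen 7 (s1^-1): push. Stack: [s1^-1 s2^-1 s1^-1]
Gen 8 (s2): push. Stack: [s1^-1 s2^-1 s1^-1 s2]
Gen 9 (s2): push. Stack: [s1^-1 s2^-1 s1^-1 s2 s2]
Gen 10 (s1^-1): push. Stack: [s1^-1 s2^-1 s1^-1 s2 s2 s1^-1]
Reduced word: s1^-1 s2^-1 s1^-1 s2 s2 s1^-1

Answer: no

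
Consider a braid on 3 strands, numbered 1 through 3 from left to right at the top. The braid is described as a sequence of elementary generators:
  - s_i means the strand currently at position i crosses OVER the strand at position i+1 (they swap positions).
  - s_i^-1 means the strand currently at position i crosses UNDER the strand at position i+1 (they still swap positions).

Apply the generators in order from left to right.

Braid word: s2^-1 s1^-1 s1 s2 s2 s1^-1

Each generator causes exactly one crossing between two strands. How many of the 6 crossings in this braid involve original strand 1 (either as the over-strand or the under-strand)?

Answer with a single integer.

Gen 1: crossing 2x3. Involves strand 1? no. Count so far: 0
Gen 2: crossing 1x3. Involves strand 1? yes. Count so far: 1
Gen 3: crossing 3x1. Involves strand 1? yes. Count so far: 2
Gen 4: crossing 3x2. Involves strand 1? no. Count so far: 2
Gen 5: crossing 2x3. Involves strand 1? no. Count so far: 2
Gen 6: crossing 1x3. Involves strand 1? yes. Count so far: 3

Answer: 3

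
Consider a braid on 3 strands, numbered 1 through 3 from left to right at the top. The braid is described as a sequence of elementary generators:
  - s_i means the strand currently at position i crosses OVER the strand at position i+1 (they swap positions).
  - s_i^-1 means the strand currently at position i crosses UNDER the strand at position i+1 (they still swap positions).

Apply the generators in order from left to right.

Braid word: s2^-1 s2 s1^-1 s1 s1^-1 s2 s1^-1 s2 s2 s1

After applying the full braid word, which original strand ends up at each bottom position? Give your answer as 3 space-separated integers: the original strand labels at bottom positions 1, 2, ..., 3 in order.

Answer: 2 3 1

Derivation:
Gen 1 (s2^-1): strand 2 crosses under strand 3. Perm now: [1 3 2]
Gen 2 (s2): strand 3 crosses over strand 2. Perm now: [1 2 3]
Gen 3 (s1^-1): strand 1 crosses under strand 2. Perm now: [2 1 3]
Gen 4 (s1): strand 2 crosses over strand 1. Perm now: [1 2 3]
Gen 5 (s1^-1): strand 1 crosses under strand 2. Perm now: [2 1 3]
Gen 6 (s2): strand 1 crosses over strand 3. Perm now: [2 3 1]
Gen 7 (s1^-1): strand 2 crosses under strand 3. Perm now: [3 2 1]
Gen 8 (s2): strand 2 crosses over strand 1. Perm now: [3 1 2]
Gen 9 (s2): strand 1 crosses over strand 2. Perm now: [3 2 1]
Gen 10 (s1): strand 3 crosses over strand 2. Perm now: [2 3 1]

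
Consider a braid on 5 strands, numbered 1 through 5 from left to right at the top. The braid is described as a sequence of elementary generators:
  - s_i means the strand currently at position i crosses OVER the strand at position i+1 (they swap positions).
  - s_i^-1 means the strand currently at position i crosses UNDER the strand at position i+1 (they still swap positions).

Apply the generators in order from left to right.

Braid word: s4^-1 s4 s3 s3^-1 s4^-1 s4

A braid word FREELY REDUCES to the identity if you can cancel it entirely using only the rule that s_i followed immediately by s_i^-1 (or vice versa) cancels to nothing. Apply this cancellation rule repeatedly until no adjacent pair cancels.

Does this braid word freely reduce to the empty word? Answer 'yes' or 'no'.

Answer: yes

Derivation:
Gen 1 (s4^-1): push. Stack: [s4^-1]
Gen 2 (s4): cancels prior s4^-1. Stack: []
Gen 3 (s3): push. Stack: [s3]
Gen 4 (s3^-1): cancels prior s3. Stack: []
Gen 5 (s4^-1): push. Stack: [s4^-1]
Gen 6 (s4): cancels prior s4^-1. Stack: []
Reduced word: (empty)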